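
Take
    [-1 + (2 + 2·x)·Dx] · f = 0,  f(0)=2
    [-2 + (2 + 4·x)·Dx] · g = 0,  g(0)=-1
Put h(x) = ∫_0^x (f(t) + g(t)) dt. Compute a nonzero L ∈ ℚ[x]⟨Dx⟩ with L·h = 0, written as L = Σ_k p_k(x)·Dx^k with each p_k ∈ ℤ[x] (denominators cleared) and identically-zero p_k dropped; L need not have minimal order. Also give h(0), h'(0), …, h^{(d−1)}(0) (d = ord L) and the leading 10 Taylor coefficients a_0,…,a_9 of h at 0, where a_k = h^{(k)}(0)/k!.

f: a_k = 2, 1, -1/4, 1/8, -5/64, 7/128, -21/512, 33/1024, -429/16384, 715/32768, …
g: a_k = -1, -1, 1/2, -1/2, 5/8, -7/8, 21/16, -33/16, 429/128, -715/128, …
Weyl lclm of L_f,L_g ⇒ L₀ (ord ≤ 2).
Integrate: L := L₀·Dx.
L = -Dx + (3 + 4·x)·Dx^2 + (2 + 6·x + 4·x^2)·Dx^3  (order 3).
h: a_k = 0, 1, 0, 1/12, -3/32, 7/64, -35/256, 93/512, -2079/8192, 18161/49152, …
ICs: h(0) = 0, h′(0) = 1, h′′(0) = 0.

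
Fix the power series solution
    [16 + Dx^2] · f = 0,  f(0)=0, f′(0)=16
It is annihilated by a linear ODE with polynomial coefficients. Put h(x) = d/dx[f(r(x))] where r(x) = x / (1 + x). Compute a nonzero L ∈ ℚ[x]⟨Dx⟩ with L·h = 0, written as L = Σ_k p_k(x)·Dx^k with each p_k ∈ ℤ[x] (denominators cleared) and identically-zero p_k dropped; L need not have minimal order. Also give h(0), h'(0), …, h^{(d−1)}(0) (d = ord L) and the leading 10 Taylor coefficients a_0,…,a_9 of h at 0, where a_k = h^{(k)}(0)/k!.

L = (22 + 12·x + 6·x^2) + (6 + 18·x + 18·x^2 + 6·x^3)·Dx + (1 + 4·x + 6·x^2 + 4·x^3 + x^4)·Dx^2  (order 2).
h: a_k = 16, -32, -80, 448, -3088/3, 1440, -39376/45, -80512/45, 481648/63, -1080160/63, …
ICs: h(0) = 16, h′(0) = -32.

f: a_k = 0, 16, 0, -128/3, 0, 512/15, 0, -4096/315, 0, 8192/2835, …
f∘r: x↦r, Dx↦Dx/r' in L_f ⇒ L₀.
h=h₀': d/dx-closure on L₀ ⇒ L.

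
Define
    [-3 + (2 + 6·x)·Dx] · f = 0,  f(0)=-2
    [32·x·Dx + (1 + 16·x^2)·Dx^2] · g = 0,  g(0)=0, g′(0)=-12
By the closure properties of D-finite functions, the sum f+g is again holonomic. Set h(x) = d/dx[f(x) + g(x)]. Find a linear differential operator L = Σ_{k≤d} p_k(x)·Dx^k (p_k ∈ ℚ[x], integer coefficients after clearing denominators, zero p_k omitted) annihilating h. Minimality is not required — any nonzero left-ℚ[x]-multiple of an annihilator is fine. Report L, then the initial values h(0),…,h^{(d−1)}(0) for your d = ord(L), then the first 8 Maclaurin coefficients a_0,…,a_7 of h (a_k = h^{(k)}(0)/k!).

f: a_k = -2, -3, 9/4, -27/8, 405/64, -1701/128, 15309/512, -72171/1024, …
g: a_k = 0, -12, 0, 64, 0, -3072/5, 0, 49152/7, …
Weyl lclm of L_f,L_g ⇒ L₀ (ord ≤ 3).
Differentiate: ansatz ord ≤ ord L₀ ⇒ L.
L = (-192 - 1440·x + 9216·x^2 + 13824·x^3) + (-155 - 768·x + 4128·x^2 + 36864·x^3 + 48384·x^4)·Dx + (-6 + 110·x + 576·x^2 + 2624·x^3 + 10752·x^4 + 13824·x^5)·Dx^2  (order 2).
h: a_k = -15, 9/2, 1455/8, 405/16, -401721/128, 45927/256, 49826451/1024, 2814669/2048, …
ICs: h(0) = -15, h′(0) = 9/2.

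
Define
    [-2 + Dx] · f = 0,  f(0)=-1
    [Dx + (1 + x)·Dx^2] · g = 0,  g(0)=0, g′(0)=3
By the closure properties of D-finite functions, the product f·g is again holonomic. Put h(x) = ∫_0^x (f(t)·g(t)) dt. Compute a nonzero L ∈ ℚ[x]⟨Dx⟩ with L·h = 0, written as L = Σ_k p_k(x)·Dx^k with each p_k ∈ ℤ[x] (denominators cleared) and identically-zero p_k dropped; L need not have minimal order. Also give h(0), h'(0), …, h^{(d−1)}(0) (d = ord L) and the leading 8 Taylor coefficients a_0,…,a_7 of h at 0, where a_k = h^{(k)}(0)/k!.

f: a_k = -1, -2, -2, -4/3, -2/3, -4/15, -4/45, -8/315, …
g: a_k = 0, 3, -3/2, 1, -3/4, 3/5, -1/2, 3/7, …
Sym-product of L_f,L_g gives L₀ (≤ ord 2).
h=∫₀ˣh₀: take L = L₀·Dx.
L = (2 + 4·x)·Dx + (-3 - 4·x)·Dx^2 + (1 + x)·Dx^3  (order 3).
h: a_k = 0, 0, -3/2, -3/2, -1, -9/20, -11/60, -1/21, …
ICs: h(0) = 0, h′(0) = 0, h′′(0) = -3.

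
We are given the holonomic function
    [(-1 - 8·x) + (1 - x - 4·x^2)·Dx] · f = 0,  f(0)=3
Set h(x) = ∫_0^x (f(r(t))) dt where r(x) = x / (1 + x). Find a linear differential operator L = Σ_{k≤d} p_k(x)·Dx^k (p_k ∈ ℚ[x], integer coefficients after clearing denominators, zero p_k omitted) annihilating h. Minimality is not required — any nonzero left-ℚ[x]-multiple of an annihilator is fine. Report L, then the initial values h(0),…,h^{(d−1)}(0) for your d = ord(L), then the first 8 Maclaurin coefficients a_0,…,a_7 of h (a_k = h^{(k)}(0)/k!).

f: a_k = 3, 3, 15, 27, 87, 195, 543, 1323, …
Change of var in L_f (x↦r) gives L₀.
∫: right-multiply L₀ by Dx.
L = (1 + 9·x)·Dx + (-1 - 2·x + 3·x^2 + 4·x^3)·Dx^2  (order 2).
h: a_k = 0, 3, 3/2, 4, 0, 48/5, -8, 240/7, …
ICs: h(0) = 0, h′(0) = 3.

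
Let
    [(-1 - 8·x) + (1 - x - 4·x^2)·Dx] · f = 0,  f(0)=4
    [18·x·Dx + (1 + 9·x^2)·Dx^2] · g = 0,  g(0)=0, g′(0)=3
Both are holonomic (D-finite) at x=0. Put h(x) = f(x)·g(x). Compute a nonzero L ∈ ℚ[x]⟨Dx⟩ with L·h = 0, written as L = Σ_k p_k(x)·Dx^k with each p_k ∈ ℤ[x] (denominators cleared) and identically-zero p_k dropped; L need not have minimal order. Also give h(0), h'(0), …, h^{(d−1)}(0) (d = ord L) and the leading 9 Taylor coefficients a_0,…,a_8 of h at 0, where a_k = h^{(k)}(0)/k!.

L = (8 + 18·x + 216·x^2) + (2 - 2·x + 36·x^2 + 216·x^3)·Dx + (-1 + x - 5·x^2 + 9·x^3 + 36·x^4)·Dx^2  (order 2).
h: a_k = 0, 12, 12, 24, 72, 1812/5, 3252/5, 5952/7, 120816/35, …
ICs: h(0) = 0, h′(0) = 12.

f: a_k = 4, 4, 20, 36, 116, 260, 724, 1764, 4660, …
g: a_k = 0, 3, 0, -9, 0, 243/5, 0, -2187/7, 0, …
f·g: L₀ = L_f ⊗_s L_g, ord ≤ 1·2.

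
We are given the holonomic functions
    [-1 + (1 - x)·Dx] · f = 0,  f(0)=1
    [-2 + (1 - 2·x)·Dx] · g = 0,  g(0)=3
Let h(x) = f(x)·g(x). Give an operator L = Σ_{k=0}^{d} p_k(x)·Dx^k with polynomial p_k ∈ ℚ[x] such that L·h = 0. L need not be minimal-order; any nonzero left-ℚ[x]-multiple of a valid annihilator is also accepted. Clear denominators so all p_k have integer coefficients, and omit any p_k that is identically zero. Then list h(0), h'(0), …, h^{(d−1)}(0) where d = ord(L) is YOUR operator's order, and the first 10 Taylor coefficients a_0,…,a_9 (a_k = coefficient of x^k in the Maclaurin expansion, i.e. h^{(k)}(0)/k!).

f: a_k = 1, 1, 1, 1, 1, 1, 1, 1, 1, 1, …
g: a_k = 3, 6, 12, 24, 48, 96, 192, 384, 768, 1536, …
f·g: L₀ = L_f ⊗_s L_g, ord ≤ 1·1.
L = (-3 + 4·x) + (1 - 3·x + 2·x^2)·Dx  (order 1).
h: a_k = 3, 9, 21, 45, 93, 189, 381, 765, 1533, 3069, …
ICs: h(0) = 3.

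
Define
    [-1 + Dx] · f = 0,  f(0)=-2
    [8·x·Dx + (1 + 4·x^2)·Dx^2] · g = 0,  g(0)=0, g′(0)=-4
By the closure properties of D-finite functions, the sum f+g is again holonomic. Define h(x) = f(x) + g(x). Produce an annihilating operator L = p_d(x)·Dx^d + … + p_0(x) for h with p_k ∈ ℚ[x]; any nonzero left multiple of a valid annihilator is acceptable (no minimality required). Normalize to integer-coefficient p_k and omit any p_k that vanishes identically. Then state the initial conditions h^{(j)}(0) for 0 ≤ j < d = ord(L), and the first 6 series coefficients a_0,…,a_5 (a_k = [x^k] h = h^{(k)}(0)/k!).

f: a_k = -2, -2, -1, -1/3, -1/12, -1/60, …
g: a_k = 0, -4, 0, 16/3, 0, -64/5, …
h₀=f+g: left-lcm gives L₀, ord ≤ 3.
L = (8 - 8·x - 96·x^2 - 32·x^3)·Dx + (-9 + 88·x^2 - 16·x^4)·Dx^2 + (1 + 8·x + 8·x^2 + 32·x^3 + 16·x^4)·Dx^3  (order 3).
h: a_k = -2, -6, -1, 5, -1/12, -769/60, …
ICs: h(0) = -2, h′(0) = -6, h′′(0) = -2.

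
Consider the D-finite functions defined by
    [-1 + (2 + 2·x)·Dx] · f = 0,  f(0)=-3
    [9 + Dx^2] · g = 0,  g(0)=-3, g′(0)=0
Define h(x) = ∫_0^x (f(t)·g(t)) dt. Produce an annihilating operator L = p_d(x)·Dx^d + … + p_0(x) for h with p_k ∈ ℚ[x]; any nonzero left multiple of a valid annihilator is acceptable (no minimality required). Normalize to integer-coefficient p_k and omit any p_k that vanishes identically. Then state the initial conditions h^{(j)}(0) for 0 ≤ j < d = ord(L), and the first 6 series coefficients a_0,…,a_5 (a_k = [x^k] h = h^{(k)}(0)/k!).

L = (39 + 72·x + 36·x^2)·Dx + (-4 - 4·x)·Dx^2 + (4 + 8·x + 4·x^2)·Dx^3  (order 3).
h: a_k = 0, 9, 9/4, -111/8, -315/64, 4491/640, …
ICs: h(0) = 0, h′(0) = 9, h′′(0) = 9/2.

f: a_k = -3, -3/2, 3/8, -3/16, 15/128, -21/256, …
g: a_k = -3, 0, 27/2, 0, -81/8, 0, …
Sym-product of L_f,L_g gives L₀ (≤ ord 2).
h=∫₀ˣh₀: take L = L₀·Dx.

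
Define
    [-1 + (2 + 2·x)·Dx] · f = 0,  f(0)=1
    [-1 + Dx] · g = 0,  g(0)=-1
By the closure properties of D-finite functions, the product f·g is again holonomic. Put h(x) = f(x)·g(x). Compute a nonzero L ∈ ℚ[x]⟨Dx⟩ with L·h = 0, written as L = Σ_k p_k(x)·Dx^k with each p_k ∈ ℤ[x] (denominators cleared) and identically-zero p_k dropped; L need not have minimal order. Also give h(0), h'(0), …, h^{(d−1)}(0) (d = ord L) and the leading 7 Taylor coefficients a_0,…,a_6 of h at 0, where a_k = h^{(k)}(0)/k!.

f: a_k = 1, 1/2, -1/8, 1/16, -5/128, 7/256, -21/1024, …
g: a_k = -1, -1, -1/2, -1/6, -1/24, -1/120, -1/720, …
Product ⇒ symmetric product L₀, ord ≤ 1.
L = (-3 - 2·x) + (2 + 2·x)·Dx  (order 1).
h: a_k = -1, -3/2, -7/8, -17/48, -11/128, -107/3840, 89/46080, …
ICs: h(0) = -1.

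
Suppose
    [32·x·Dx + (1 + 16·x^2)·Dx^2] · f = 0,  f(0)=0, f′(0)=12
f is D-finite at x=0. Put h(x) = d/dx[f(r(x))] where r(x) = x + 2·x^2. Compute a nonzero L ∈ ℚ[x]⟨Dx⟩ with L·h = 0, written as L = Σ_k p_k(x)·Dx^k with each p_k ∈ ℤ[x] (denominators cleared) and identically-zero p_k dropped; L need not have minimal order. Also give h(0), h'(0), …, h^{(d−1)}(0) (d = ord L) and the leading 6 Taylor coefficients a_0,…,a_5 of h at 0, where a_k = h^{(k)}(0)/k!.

f: a_k = 0, 12, 0, -64, 0, 3072/5, …
L₀ from L_f via x↦r, Dx↦r'^{-1}Dx.
Derive L from L₀ (diff closure).
L = (-4 + 32·x + 256·x^2 + 768·x^3 + 768·x^4) + (1 + 4·x + 16·x^2 + 128·x^3 + 320·x^4 + 256·x^5)·Dx  (order 1).
h: a_k = 12, 48, -192, -1536, -768, 33792, …
ICs: h(0) = 12.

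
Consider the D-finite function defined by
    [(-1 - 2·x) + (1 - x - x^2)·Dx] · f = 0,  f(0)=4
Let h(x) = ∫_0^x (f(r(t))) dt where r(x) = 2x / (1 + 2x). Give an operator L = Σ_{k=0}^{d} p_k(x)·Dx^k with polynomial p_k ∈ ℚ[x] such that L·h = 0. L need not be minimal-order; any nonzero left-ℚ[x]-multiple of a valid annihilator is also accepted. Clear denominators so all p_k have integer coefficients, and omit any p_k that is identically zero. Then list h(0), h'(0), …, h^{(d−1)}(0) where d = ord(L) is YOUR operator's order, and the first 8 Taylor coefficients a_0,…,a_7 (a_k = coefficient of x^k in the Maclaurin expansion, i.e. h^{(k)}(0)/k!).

L = (2 + 12·x)·Dx + (-1 - 4·x + 8·x^3)·Dx^2  (order 2).
h: a_k = 0, 4, 4, 16/3, 0, 64/5, -64/3, 512/7, …
ICs: h(0) = 0, h′(0) = 4.

f: a_k = 4, 4, 8, 12, 20, 32, 52, 84, …
f∘r: x↦r, Dx↦Dx/r' in L_f ⇒ L₀.
h=∫h₀ ⇒ L = L₀·Dx.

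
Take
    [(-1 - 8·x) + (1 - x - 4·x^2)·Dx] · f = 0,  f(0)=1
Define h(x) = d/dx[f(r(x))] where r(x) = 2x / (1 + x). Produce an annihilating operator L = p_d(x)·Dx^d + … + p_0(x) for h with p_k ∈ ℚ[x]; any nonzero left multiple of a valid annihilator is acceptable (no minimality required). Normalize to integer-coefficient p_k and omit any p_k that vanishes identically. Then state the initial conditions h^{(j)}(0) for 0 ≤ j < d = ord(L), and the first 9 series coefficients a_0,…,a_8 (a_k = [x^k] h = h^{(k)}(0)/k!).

L = (18 + 102·x + 918·x^2 + 578·x^3) + (-1 - 18·x + 306·x^3 + 289·x^4)·Dx  (order 1).
h: a_k = 2, 36, 102, 1224, 2890, 31212, 68782, 707472, 1503378, …
ICs: h(0) = 2.

f: a_k = 1, 1, 5, 9, 29, 65, 181, 441, 1165, …
Change of var in L_f (x↦r) gives L₀.
h₀' ⇒ L via d/dx closure of L₀.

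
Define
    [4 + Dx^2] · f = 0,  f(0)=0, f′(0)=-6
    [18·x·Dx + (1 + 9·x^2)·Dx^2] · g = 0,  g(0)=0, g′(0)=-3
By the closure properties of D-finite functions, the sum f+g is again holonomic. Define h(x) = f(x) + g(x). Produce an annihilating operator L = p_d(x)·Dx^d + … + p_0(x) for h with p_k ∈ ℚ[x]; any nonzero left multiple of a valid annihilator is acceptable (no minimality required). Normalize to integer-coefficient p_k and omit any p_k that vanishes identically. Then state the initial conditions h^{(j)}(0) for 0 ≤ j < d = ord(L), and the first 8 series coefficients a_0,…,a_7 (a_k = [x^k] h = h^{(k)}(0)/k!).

f: a_k = 0, -6, 0, 4, 0, -4/5, 0, 8/105, …
g: a_k = 0, -3, 0, 9, 0, -243/5, 0, 2187/7, …
Sum ⇒ L₀ = lclm(L_f,L_g) in ℚ(x)⟨Dx⟩.
L = (-3744·x + 37584·x^3 + 11664·x^5)·Dx + (-28 + 864·x^2 + 10692·x^4 + 5832·x^6)·Dx^2 + (-936·x + 9396·x^3 + 2916·x^5)·Dx^3 + (-7 + 216·x^2 + 2673·x^4 + 1458·x^6)·Dx^4  (order 4).
h: a_k = 0, -9, 0, 13, 0, -247/5, 0, 32813/105, …
ICs: h(0) = 0, h′(0) = -9, h′′(0) = 0, h′′′(0) = 78.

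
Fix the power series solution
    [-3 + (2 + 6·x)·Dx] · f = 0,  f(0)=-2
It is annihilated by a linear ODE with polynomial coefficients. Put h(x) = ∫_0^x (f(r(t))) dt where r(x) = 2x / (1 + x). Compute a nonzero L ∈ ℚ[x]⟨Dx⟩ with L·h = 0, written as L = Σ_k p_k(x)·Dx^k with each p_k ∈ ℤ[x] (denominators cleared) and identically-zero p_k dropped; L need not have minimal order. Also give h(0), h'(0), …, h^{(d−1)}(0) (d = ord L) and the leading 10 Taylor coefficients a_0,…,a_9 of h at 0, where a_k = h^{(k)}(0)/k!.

f: a_k = -2, -3, 9/4, -27/8, 405/64, -1701/128, 15309/512, -72171/1024, 2814669/16384, -14073345/32768, …
Substitute x→r, Dx→(1/r')Dx; clear ⇒ L₀.
h=∫h₀ ⇒ L = L₀·Dx.
L = -3·Dx + (1 + 8·x + 7·x^2)·Dx^2  (order 2).
h: a_k = 0, -2, -3, 5, -51/4, 861/20, -1379/8, 6141/8, -234975/64, 3549407/192, …
ICs: h(0) = 0, h′(0) = -2.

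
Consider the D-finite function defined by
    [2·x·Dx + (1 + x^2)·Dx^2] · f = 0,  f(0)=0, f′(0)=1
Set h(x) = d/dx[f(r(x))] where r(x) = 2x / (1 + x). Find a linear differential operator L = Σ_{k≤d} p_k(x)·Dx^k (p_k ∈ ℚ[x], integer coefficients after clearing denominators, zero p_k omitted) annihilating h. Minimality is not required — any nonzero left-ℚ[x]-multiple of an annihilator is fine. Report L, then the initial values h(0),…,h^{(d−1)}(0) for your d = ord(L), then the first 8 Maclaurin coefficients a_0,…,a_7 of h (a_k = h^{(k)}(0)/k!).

L = (2 + 10·x) + (1 + 2·x + 5·x^2)·Dx  (order 1).
h: a_k = 2, -4, -2, 24, -38, -44, 278, -336, …
ICs: h(0) = 2.

f: a_k = 0, 1, 0, -1/3, 0, 1/5, 0, -1/7, …
L₀ from L_f via x↦r, Dx↦r'^{-1}Dx.
Derive L from L₀ (diff closure).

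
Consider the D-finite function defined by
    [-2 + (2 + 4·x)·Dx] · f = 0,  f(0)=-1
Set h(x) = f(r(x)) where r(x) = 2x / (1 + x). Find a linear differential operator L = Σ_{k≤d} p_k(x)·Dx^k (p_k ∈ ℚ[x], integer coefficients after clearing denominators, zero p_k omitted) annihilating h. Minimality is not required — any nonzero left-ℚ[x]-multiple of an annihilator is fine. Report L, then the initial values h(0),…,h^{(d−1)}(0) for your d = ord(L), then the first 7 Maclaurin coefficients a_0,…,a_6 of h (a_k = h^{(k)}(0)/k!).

f: a_k = -1, -1, 1/2, -1/2, 5/8, -7/8, 21/16, …
Substitute x→r, Dx→(1/r')Dx; clear ⇒ L₀.
L = -2 + (1 + 6·x + 5·x^2)·Dx  (order 1).
h: a_k = -1, -2, 4, -10, 30, -102, 376, …
ICs: h(0) = -1.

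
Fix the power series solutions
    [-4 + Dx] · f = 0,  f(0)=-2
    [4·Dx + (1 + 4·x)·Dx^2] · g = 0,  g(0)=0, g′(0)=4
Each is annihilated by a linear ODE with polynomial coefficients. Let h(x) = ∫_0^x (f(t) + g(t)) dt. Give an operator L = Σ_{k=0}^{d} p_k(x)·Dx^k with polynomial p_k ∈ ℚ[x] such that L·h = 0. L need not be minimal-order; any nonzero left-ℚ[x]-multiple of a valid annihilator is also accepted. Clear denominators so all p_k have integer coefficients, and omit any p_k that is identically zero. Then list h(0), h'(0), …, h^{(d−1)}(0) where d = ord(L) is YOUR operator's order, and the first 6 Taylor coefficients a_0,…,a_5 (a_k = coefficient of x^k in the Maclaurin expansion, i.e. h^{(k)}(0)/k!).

f: a_k = -2, -8, -16, -64/3, -64/3, -256/15, …
g: a_k = 0, 4, -8, 64/3, -64, 1024/5, …
Sum ⇒ L₀ = lclm(L_f,L_g) in ℚ(x)⟨Dx⟩.
h=∫h₀ ⇒ L = L₀·Dx.
L = (-24 - 32·x)·Dx^2 + (2 - 16·x - 32·x^2)·Dx^3 + (1 + 6·x + 8·x^2)·Dx^4  (order 4).
h: a_k = 0, -2, -2, -8, 0, -256/15, …
ICs: h(0) = 0, h′(0) = -2, h′′(0) = -4, h′′′(0) = -48.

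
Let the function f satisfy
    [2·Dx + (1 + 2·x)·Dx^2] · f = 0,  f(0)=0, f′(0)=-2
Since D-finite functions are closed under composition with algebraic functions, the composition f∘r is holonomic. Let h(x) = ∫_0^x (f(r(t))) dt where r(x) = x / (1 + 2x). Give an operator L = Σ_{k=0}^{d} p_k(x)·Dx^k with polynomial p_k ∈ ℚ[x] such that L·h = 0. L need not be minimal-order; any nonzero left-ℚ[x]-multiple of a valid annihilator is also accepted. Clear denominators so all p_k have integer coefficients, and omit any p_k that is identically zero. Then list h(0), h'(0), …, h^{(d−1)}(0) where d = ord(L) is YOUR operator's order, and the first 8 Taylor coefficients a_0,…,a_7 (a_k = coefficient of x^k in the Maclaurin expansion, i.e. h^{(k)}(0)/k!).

f: a_k = 0, -2, 2, -8/3, 4, -32/5, 32/3, -128/7, …
h₀=f(r): pull back L_f along r ⇒ L₀.
h=∫₀ˣh₀: take L = L₀·Dx.
L = (6 + 16·x)·Dx^2 + (1 + 6·x + 8·x^2)·Dx^3  (order 3).
h: a_k = 0, 0, -1, 2, -14/3, 12, -496/15, 96, …
ICs: h(0) = 0, h′(0) = 0, h′′(0) = -2.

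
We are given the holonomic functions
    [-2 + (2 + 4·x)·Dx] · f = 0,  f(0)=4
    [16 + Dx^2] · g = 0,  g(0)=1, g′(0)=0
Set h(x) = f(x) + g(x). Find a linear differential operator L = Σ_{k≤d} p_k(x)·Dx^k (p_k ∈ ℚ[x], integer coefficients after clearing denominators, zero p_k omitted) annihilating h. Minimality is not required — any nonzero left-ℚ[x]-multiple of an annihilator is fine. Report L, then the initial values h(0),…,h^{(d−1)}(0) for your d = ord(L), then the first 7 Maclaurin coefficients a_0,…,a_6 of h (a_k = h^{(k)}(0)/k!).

f: a_k = 4, 4, -2, 2, -5/2, 7/2, -21/4, …
g: a_k = 1, 0, -8, 0, 32/3, 0, -256/45, …
f+g: L₀ = lclm(L_f,L_g), ord ≤ 1+2.
L = (-304 - 1024·x - 1024·x^2) + (240 + 1504·x + 3072·x^2 + 2048·x^3)·Dx + (-19 - 64·x - 64·x^2)·Dx^2 + (15 + 94·x + 192·x^2 + 128·x^3)·Dx^3  (order 3).
h: a_k = 5, 4, -10, 2, 49/6, 7/2, -1969/180, …
ICs: h(0) = 5, h′(0) = 4, h′′(0) = -20.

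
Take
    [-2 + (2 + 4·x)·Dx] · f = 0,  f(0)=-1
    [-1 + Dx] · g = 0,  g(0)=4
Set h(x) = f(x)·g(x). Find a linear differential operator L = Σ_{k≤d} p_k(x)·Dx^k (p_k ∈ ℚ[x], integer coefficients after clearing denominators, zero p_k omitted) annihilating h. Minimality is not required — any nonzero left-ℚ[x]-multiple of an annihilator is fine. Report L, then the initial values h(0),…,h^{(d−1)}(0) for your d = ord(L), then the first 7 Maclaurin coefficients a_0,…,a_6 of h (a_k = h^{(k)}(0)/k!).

L = (-2 - 2·x) + (1 + 2·x)·Dx  (order 1).
h: a_k = -4, -8, -4, -8/3, 2/3, -28/15, 122/45, …
ICs: h(0) = -4.

f: a_k = -1, -1, 1/2, -1/2, 5/8, -7/8, 21/16, …
g: a_k = 4, 4, 2, 2/3, 1/6, 1/30, 1/180, …
f·g: L₀ = L_f ⊗_s L_g, ord ≤ 1·1.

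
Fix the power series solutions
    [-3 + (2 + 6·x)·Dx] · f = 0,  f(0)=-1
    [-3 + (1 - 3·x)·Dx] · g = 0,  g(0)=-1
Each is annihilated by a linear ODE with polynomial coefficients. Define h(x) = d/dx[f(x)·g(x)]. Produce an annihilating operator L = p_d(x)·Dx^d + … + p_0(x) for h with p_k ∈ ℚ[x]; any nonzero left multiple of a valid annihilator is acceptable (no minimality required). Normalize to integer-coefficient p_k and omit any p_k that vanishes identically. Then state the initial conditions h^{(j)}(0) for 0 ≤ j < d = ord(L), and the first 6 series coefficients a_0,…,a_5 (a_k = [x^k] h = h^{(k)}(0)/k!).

L = (11 + 54·x + 27·x^2) + (-2 - 2·x + 18·x^2 + 18·x^3)·Dx  (order 1).
h: a_k = 9/2, 99/4, 1863/16, 14499/32, 443475/256, 3147093/512, …
ICs: h(0) = 9/2.

f: a_k = -1, -3/2, 9/8, -27/16, 405/128, -1701/256, …
g: a_k = -1, -3, -9, -27, -81, -243, …
Product ⇒ symmetric product L₀, ord ≤ 1.
Differentiate: ansatz ord ≤ ord L₀ ⇒ L.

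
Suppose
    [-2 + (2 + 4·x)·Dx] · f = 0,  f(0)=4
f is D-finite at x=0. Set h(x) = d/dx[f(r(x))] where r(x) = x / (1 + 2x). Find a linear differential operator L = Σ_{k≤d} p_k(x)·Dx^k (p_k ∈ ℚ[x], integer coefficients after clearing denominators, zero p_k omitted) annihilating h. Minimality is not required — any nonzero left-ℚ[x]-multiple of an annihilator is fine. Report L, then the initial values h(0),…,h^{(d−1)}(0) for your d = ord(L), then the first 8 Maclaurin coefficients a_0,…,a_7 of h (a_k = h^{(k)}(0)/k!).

L = (-5 - 16·x) + (-1 - 6·x - 8·x^2)·Dx  (order 1).
h: a_k = 4, -20, 78, -282, 1995/2, -7059/2, 50435/4, -182461/4, …
ICs: h(0) = 4.

f: a_k = 4, 4, -2, 2, -5/2, 7/2, -21/4, 33/4, …
Substitute x→r, Dx→(1/r')Dx; clear ⇒ L₀.
Differentiate: ansatz ord ≤ ord L₀ ⇒ L.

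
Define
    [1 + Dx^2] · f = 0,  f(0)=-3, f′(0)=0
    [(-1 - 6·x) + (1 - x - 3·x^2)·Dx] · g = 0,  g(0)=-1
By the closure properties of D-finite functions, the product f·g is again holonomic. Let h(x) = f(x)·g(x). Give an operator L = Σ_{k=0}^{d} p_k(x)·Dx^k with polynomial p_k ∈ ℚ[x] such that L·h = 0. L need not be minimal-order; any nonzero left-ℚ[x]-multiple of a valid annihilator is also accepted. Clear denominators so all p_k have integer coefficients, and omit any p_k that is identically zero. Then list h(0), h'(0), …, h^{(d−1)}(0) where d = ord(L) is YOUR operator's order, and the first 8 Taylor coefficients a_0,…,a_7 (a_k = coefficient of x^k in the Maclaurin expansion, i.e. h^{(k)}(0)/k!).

f: a_k = -3, 0, 3/2, 0, -1/8, 0, 1/240, 0, …
g: a_k = -1, -1, -4, -7, -19, -40, -97, -217, …
L₀ := L_f ⊗_s L_g (sym. prod.), ord ≤ 2.
L = (5 + x + 3·x^2) + (2 + 12·x)·Dx + (-1 + x + 3·x^2)·Dx^2  (order 2).
h: a_k = 3, 3, 21/2, 39/2, 409/8, 877/8, 63119/240, 142049/240, …
ICs: h(0) = 3, h′(0) = 3.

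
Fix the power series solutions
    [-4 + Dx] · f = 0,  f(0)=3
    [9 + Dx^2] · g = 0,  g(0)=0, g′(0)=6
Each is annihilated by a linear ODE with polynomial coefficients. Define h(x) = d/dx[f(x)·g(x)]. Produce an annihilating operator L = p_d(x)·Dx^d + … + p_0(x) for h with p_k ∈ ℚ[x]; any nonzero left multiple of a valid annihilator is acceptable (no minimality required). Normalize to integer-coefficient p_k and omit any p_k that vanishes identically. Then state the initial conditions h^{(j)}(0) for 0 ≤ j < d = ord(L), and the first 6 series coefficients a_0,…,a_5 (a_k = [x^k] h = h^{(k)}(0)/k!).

L = 25 - 8·Dx + Dx^2  (order 2).
h: a_k = 18, 144, 351, 336, -237/4, -2574/5, …
ICs: h(0) = 18, h′(0) = 144.

f: a_k = 3, 12, 24, 32, 32, 128/5, …
g: a_k = 0, 6, 0, -9, 0, 81/20, …
f·g: L₀ = L_f ⊗_s L_g, ord ≤ 1·2.
h₀' ⇒ L via d/dx closure of L₀.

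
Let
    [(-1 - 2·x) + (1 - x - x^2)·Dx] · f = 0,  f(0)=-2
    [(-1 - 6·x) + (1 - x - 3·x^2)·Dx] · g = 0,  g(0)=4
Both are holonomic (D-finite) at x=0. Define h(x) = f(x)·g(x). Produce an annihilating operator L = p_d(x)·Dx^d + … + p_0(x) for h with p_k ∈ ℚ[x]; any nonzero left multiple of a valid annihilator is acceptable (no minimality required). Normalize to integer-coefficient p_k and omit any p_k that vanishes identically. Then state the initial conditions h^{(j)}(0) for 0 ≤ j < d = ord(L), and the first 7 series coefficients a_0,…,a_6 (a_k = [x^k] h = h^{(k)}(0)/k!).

L = (-2 - 6·x + 12·x^2 + 12·x^3) + (1 - 2·x - 3·x^2 + 4·x^3 + 3·x^4)·Dx  (order 1).
h: a_k = -8, -16, -56, -128, -336, -784, -1896, …
ICs: h(0) = -8.

f: a_k = -2, -2, -4, -6, -10, -16, -26, …
g: a_k = 4, 4, 16, 28, 76, 160, 388, …
L₀ := L_f ⊗_s L_g (sym. prod.), ord ≤ 1.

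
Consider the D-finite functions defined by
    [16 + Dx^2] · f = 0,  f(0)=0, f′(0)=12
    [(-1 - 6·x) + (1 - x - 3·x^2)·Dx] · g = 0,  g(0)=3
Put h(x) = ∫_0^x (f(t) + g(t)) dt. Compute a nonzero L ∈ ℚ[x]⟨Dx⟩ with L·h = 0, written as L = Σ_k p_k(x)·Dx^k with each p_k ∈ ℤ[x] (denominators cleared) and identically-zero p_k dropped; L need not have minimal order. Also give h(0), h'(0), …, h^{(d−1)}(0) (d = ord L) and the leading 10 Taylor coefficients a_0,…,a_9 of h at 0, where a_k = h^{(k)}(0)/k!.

L = (-464 - 2816·x - 416·x^2 - 2112·x^3 - 5760·x^4 - 6912·x^5)·Dx + (192 - 304·x - 672·x^2 + 1312·x^3 + 1008·x^4 - 3456·x^5 - 3456·x^6)·Dx^2 + (-29 - 176·x - 26·x^2 - 132·x^3 - 360·x^4 - 432·x^5)·Dx^3 + (12 - 19·x - 42·x^2 + 82·x^3 + 63·x^4 - 216·x^5 - 216·x^6)·Dx^4  (order 4).
h: a_k = 0, 3, 15/2, 4, -11/4, 57/5, 364/15, 291/7, 67331/840, 508/3, …
ICs: h(0) = 0, h′(0) = 3, h′′(0) = 15, h′′′(0) = 24.

f: a_k = 0, 12, 0, -32, 0, 128/5, 0, -1024/105, 0, 2048/945, …
g: a_k = 3, 3, 12, 21, 57, 120, 291, 651, 1524, 3477, …
h₀=f+g: left-lcm gives L₀, ord ≤ 3.
Integrate: L := L₀·Dx.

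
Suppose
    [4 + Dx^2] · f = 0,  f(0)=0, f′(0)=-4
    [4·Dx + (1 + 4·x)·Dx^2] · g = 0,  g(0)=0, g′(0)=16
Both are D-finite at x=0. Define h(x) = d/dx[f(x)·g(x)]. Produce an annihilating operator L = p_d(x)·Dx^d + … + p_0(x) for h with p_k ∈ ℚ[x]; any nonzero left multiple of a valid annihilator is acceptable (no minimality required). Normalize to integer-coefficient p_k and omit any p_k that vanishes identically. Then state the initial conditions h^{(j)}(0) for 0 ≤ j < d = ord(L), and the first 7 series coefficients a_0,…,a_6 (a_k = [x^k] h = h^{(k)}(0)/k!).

L = (-832 - 992·x - 5568·x^2 - 12288·x^3 - 2048·x^4 + 24576·x^5 + 16384·x^6) + (-264 - 1568·x - 2560·x^2 + 10240·x^4 + 8192·x^5)·Dx + (-220 - 368·x - 1760·x^2 - 3072·x^3 + 2048·x^4 + 12288·x^5 + 8192·x^6)·Dx^2 + (-66 - 392·x - 640·x^2 + 2560·x^4 + 2048·x^5)·Dx^3 + (-3 - 30·x - 92·x^2 + 640·x^4 + 1536·x^5 + 1024·x^6)·Dx^4  (order 4).
h: a_k = 0, -128, 384, -3584/3, 14080/3, -55040/3, 1076992/15, …
ICs: h(0) = 0, h′(0) = -128, h′′(0) = 768, h′′′(0) = -7168.

f: a_k = 0, -4, 0, 8/3, 0, -8/15, 0, …
g: a_k = 0, 16, -32, 256/3, -256, 4096/5, -8192/3, …
Sym-product of L_f,L_g gives L₀ (≤ ord 4).
Derive L from L₀ (diff closure).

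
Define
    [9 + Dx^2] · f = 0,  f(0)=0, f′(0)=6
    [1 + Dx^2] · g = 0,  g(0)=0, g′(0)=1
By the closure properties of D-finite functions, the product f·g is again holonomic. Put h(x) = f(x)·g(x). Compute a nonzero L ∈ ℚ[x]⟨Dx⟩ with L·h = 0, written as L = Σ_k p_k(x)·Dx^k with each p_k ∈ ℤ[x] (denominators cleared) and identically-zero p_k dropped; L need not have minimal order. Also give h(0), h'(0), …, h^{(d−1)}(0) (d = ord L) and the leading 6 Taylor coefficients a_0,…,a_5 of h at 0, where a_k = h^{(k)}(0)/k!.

f: a_k = 0, 6, 0, -9, 0, 81/20, …
g: a_k = 0, 1, 0, -1/6, 0, 1/120, …
L₀ := L_f ⊗_s L_g (sym. prod.), ord ≤ 4.
L = 64 + 20·Dx^2 + Dx^4  (order 4).
h: a_k = 0, 0, 6, 0, -10, 0, …
ICs: h(0) = 0, h′(0) = 0, h′′(0) = 12, h′′′(0) = 0.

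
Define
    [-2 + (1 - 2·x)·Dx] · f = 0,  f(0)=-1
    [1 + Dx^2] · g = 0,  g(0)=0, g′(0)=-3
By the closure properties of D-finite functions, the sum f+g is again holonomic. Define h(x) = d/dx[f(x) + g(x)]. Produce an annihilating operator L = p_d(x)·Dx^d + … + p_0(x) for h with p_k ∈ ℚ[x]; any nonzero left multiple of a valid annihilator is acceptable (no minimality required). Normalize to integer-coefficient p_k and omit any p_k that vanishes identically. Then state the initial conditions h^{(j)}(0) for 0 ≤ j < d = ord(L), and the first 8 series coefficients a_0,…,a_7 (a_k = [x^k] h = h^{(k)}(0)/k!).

f: a_k = -1, -2, -4, -8, -16, -32, -64, -128, …
g: a_k = 0, -3, 0, 1/2, 0, -1/40, 0, 1/1680, …
Sum ⇒ L₀ = lclm(L_f,L_g) in ℚ(x)⟨Dx⟩.
h=h₀': d/dx-closure on L₀ ⇒ L.
L = (196 - 16·x + 16·x^2) + (-25 + 54·x - 12·x^2 + 8·x^3)·Dx + (196 - 16·x + 16·x^2)·Dx^2 + (-25 + 54·x - 12·x^2 + 8·x^3)·Dx^3  (order 3).
h: a_k = -5, -8, -45/2, -64, -1281/8, -384, -215039/240, -2048, …
ICs: h(0) = -5, h′(0) = -8, h′′(0) = -45.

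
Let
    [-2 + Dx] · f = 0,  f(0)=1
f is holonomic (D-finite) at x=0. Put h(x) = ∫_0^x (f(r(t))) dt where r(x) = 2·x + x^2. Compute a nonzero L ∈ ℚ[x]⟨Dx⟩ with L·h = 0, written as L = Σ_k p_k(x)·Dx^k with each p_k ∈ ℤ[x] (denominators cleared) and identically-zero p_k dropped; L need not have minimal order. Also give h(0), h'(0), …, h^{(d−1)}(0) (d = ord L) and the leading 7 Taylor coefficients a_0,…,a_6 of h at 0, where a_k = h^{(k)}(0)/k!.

f: a_k = 1, 2, 2, 4/3, 2/3, 4/15, 4/45, …
Substitute x→r, Dx→(1/r')Dx; clear ⇒ L₀.
Integrate: L := L₀·Dx.
L = (-4 - 4·x)·Dx + Dx^2  (order 2).
h: a_k = 0, 1, 2, 10/3, 14/3, 86/15, 284/45, …
ICs: h(0) = 0, h′(0) = 1.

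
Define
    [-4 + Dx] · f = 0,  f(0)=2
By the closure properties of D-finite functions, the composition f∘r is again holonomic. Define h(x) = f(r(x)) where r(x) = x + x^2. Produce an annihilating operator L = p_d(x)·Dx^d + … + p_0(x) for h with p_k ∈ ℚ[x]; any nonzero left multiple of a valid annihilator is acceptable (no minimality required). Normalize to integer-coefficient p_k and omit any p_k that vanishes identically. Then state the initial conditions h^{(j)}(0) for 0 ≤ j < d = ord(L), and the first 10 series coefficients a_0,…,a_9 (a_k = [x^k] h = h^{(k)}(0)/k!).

L = (-4 - 8·x) + Dx  (order 1).
h: a_k = 2, 8, 24, 160/3, 304/3, 832/5, 11072/45, 104192/315, 2880/7, 1351936/2835, …
ICs: h(0) = 2.

f: a_k = 2, 8, 16, 64/3, 64/3, 256/15, 512/45, 2048/315, 1024/315, 4096/2835, …
Change of var in L_f (x↦r) gives L₀.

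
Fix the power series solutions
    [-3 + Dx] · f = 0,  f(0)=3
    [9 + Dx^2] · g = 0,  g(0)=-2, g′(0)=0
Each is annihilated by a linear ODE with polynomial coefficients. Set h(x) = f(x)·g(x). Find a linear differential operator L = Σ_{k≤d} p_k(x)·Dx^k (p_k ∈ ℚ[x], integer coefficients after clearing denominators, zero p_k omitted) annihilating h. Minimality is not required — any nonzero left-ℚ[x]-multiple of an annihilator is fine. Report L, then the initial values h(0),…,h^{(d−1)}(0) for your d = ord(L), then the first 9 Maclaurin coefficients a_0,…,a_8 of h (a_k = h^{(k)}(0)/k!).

f: a_k = 3, 9, 27/2, 27/2, 81/8, 243/40, 243/80, 729/560, 2187/4480, …
g: a_k = -2, 0, 9, 0, -27/4, 0, 81/40, 0, -729/2240, …
Sym-product of L_f,L_g gives L₀ (≤ ord 2).
L = 18 - 6·Dx + Dx^2  (order 2).
h: a_k = -6, -18, 0, 54, 81, 243/5, 0, -729/35, -2187/140, …
ICs: h(0) = -6, h′(0) = -18.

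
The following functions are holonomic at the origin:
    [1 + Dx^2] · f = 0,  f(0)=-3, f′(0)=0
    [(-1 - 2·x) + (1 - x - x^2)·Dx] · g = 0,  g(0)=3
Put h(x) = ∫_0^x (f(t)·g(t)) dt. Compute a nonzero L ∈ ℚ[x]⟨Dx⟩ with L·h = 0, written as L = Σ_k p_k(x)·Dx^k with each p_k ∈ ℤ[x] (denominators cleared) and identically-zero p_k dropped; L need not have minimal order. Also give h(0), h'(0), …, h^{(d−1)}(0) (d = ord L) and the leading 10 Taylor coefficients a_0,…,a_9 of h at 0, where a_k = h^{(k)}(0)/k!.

f: a_k = -3, 0, 3/2, 0, -1/8, 0, 1/240, 0, -1/13440, 0, …
g: a_k = 3, 3, 6, 9, 15, 24, 39, 63, 102, 165, …
L₀ := L_f ⊗_s L_g (sym. prod.), ord ≤ 2.
h=∫h₀ ⇒ L = L₀·Dx.
L = (1 + x + x^2)·Dx + (2 + 4·x)·Dx^2 + (-1 + x + x^2)·Dx^3  (order 3).
h: a_k = 0, -9, -9/2, -9/2, -45/8, -291/40, -157/16, -7619/560, -12329/640, -124121/4480, …
ICs: h(0) = 0, h′(0) = -9, h′′(0) = -9.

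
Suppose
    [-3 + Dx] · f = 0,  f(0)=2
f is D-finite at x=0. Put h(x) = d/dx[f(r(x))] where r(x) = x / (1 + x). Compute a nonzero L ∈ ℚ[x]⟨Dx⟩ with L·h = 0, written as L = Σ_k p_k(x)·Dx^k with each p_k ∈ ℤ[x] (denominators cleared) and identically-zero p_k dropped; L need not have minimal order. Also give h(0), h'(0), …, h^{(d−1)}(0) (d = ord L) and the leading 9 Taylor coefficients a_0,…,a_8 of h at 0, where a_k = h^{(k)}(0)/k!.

L = (1 - 2·x) + (-1 - 2·x - x^2)·Dx  (order 1).
h: a_k = 6, 6, -9, 3, 21/4, -207/20, 411/40, -1623/280, -1917/2240, …
ICs: h(0) = 6.

f: a_k = 2, 6, 9, 9, 27/4, 81/20, 81/40, 243/280, 729/2240, …
L₀ from L_f via x↦r, Dx↦r'^{-1}Dx.
h=h₀': d/dx-closure on L₀ ⇒ L.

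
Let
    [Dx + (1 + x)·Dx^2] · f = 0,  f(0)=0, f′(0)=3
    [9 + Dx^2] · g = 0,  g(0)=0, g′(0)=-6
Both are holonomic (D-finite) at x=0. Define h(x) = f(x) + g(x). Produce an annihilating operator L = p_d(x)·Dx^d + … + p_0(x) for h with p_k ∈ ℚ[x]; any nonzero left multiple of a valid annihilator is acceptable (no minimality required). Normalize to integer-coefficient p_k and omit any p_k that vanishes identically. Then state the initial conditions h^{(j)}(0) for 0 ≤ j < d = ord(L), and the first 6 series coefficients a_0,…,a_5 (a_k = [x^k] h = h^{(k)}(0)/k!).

f: a_k = 0, 3, -3/2, 1, -3/4, 3/5, …
g: a_k = 0, -6, 0, 9, 0, -81/20, …
f+g: L₀ = lclm(L_f,L_g), ord ≤ 2+2.
L = (135 + 162·x + 81·x^2)·Dx + (99 + 261·x + 243·x^2 + 81·x^3)·Dx^2 + (15 + 18·x + 9·x^2)·Dx^3 + (11 + 29·x + 27·x^2 + 9·x^3)·Dx^4  (order 4).
h: a_k = 0, -3, -3/2, 10, -3/4, -69/20, …
ICs: h(0) = 0, h′(0) = -3, h′′(0) = -3, h′′′(0) = 60.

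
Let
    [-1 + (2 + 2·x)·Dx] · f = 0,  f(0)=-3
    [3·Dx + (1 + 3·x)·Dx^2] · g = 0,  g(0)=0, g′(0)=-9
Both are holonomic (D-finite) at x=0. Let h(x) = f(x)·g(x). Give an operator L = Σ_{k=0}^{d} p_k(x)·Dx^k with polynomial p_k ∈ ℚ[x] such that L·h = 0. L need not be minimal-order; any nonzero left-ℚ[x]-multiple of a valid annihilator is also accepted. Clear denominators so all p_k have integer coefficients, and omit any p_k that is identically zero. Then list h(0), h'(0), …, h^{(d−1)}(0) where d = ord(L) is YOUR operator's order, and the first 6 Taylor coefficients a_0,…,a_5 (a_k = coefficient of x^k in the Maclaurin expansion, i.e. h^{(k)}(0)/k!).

f: a_k = -3, -3/2, 3/8, -3/16, 15/128, -21/256, …
g: a_k = 0, -9, 27/2, -27, 243/4, -729/5, …
Product ⇒ symmetric product L₀, ord ≤ 2.
L = (-3 + 3·x) + (8 + 8·x)·Dx + (4 + 20·x + 28·x^2 + 12·x^3)·Dx^2  (order 2).
h: a_k = 0, 27, -27, 459/8, -135, 212841/640, …
ICs: h(0) = 0, h′(0) = 27.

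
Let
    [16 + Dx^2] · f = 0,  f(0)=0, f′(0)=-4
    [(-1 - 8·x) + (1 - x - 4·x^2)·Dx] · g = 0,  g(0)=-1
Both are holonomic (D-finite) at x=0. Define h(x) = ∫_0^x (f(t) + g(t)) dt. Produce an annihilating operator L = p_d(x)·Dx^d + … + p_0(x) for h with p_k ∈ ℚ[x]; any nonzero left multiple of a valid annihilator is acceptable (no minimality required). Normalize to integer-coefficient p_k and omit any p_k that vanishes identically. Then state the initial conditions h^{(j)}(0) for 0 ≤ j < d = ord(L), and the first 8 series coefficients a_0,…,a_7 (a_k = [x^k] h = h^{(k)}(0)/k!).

f: a_k = 0, -4, 0, 32/3, 0, -128/15, 0, 1024/315, …
g: a_k = -1, -1, -5, -9, -29, -65, -181, -441, …
f+g: L₀ = lclm(L_f,L_g), ord ≤ 2+1.
h=∫h₀ ⇒ L = L₀·Dx.
L = (-560 - 4608·x - 1664·x^2 - 6144·x^3 - 10240·x^4 - 16384·x^5)·Dx + (208 - 272·x - 896·x^2 + 1408·x^3 + 1536·x^4 - 6144·x^5 - 8192·x^6)·Dx^2 + (-35 - 288·x - 104·x^2 - 384·x^3 - 640·x^4 - 1024·x^5)·Dx^3 + (13 - 17·x - 56·x^2 + 88·x^3 + 96·x^4 - 384·x^5 - 512·x^6)·Dx^4  (order 4).
h: a_k = 0, -1, -5/2, -5/3, 5/12, -29/5, -1103/90, -181/7, …
ICs: h(0) = 0, h′(0) = -1, h′′(0) = -5, h′′′(0) = -10.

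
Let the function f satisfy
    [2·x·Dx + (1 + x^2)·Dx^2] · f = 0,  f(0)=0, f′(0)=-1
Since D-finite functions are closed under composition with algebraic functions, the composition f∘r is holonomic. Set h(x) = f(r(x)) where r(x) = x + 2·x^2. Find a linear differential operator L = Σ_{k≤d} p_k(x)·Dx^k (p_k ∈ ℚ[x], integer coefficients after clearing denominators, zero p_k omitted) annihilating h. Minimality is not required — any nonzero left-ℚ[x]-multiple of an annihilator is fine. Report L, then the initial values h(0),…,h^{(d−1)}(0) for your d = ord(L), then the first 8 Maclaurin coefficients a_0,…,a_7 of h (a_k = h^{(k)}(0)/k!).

L = (-4 + 2·x + 16·x^2 + 48·x^3 + 48·x^4)·Dx + (1 + 4·x + x^2 + 8·x^3 + 20·x^4 + 16·x^5)·Dx^2  (order 2).
h: a_k = 0, -1, -2, 1/3, 2, 19/5, 2/3, -55/7, …
ICs: h(0) = 0, h′(0) = -1.

f: a_k = 0, -1, 0, 1/3, 0, -1/5, 0, 1/7, …
Substitute x→r, Dx→(1/r')Dx; clear ⇒ L₀.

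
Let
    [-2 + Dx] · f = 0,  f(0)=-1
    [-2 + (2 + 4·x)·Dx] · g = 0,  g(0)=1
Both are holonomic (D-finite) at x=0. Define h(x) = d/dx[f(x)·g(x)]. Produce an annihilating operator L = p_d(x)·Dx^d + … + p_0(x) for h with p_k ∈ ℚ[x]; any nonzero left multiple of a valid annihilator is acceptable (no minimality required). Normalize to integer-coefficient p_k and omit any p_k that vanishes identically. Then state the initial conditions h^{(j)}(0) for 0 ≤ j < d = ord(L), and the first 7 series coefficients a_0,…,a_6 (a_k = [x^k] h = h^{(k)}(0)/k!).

f: a_k = -1, -2, -2, -4/3, -2/3, -4/15, -4/45, …
g: a_k = 1, 1, -1/2, 1/2, -5/8, 7/8, -21/16, …
f·g: L₀ = L_f ⊗_s L_g, ord ≤ 1·1.
h₀' ⇒ L via d/dx closure of L₀.
L = (7 + 24·x + 16·x^2) + (-3 - 10·x - 8·x^2)·Dx  (order 1).
h: a_k = -3, -7, -17/2, -11/2, -107/24, 89/120, -1123/240, …
ICs: h(0) = -3.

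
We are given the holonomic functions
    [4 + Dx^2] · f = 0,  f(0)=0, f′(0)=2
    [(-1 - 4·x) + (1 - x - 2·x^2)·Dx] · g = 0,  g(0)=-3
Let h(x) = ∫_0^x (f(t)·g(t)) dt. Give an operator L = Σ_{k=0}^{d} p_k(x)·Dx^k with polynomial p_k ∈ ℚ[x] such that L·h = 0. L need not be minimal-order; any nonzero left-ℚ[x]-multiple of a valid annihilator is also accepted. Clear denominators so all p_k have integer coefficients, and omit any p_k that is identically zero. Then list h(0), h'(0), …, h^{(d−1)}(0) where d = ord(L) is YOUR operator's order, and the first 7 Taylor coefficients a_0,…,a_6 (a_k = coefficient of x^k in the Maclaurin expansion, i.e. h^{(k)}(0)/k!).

L = (4·x + 8·x^2)·Dx + (2 + 8·x)·Dx^2 + (-1 + x + 2·x^2)·Dx^3  (order 3).
h: a_k = 0, 0, -3, -2, -7/2, -26/5, -137/15, …
ICs: h(0) = 0, h′(0) = 0, h′′(0) = -6.

f: a_k = 0, 2, 0, -4/3, 0, 4/15, 0, …
g: a_k = -3, -3, -9, -15, -33, -63, -129, …
Product ⇒ symmetric product L₀, ord ≤ 2.
Integrate: L := L₀·Dx.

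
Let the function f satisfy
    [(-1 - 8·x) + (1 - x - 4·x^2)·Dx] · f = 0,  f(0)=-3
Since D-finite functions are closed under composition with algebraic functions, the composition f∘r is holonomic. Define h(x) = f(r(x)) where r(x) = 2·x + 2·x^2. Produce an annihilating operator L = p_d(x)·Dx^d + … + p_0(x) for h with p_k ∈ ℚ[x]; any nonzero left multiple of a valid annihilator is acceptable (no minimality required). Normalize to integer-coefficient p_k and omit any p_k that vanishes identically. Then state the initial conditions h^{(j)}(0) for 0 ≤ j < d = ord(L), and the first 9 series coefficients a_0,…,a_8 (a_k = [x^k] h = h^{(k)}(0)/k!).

L = (2 + 36·x + 96·x^2 + 64·x^3) + (-1 + 2·x + 18·x^2 + 32·x^3 + 16·x^4)·Dx  (order 1).
h: a_k = -3, -6, -66, -336, -2100, -12456, -74520, -445824, -2665200, …
ICs: h(0) = -3.

f: a_k = -3, -3, -15, -27, -87, -195, -543, -1323, -3495, …
Substitute x→r, Dx→(1/r')Dx; clear ⇒ L₀.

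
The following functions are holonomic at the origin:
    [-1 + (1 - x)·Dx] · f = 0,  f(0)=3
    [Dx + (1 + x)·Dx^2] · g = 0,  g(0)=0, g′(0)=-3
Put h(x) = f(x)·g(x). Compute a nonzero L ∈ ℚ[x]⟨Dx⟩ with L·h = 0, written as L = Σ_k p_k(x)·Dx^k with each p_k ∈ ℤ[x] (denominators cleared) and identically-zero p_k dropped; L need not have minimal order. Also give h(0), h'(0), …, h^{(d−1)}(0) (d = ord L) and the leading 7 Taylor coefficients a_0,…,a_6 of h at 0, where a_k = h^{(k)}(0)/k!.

L = 1 + (1 + 3·x)·Dx + (-1 + x^2)·Dx^2  (order 2).
h: a_k = 0, -9, -9/2, -15/2, -21/4, -141/20, -111/20, …
ICs: h(0) = 0, h′(0) = -9.

f: a_k = 3, 3, 3, 3, 3, 3, 3, …
g: a_k = 0, -3, 3/2, -1, 3/4, -3/5, 1/2, …
L₀ := L_f ⊗_s L_g (sym. prod.), ord ≤ 2.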